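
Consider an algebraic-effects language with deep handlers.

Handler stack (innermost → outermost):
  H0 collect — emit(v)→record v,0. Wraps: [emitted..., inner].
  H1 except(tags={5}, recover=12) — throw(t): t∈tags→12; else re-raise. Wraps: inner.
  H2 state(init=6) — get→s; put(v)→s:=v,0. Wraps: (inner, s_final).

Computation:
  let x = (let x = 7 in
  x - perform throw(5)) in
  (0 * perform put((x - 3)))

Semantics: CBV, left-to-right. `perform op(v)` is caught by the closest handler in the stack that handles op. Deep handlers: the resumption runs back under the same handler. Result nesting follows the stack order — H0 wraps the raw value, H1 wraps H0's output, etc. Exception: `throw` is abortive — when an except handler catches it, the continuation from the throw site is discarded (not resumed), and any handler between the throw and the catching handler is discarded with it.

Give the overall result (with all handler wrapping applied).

Answer: (12, 6)

Evaluation trace:
throw(5) @ H1 caught ⇒ 12
H2 returns (12, 6)
= (12, 6)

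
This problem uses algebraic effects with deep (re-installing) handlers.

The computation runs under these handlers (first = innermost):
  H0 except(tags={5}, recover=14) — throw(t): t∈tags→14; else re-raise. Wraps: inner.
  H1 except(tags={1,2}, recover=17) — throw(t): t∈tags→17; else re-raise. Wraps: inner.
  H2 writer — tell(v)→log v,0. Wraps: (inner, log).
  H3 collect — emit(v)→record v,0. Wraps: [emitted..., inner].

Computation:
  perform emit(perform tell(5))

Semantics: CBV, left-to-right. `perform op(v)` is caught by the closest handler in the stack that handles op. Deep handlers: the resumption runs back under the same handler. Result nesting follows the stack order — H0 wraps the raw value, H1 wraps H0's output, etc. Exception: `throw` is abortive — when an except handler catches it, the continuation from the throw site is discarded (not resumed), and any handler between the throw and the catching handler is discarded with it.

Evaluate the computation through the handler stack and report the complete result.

Answer: [0, (0, (5))]

Step-by-step:
tell(5) @ H2 ⇒ log+=5
emit(0) @ H3 ⇒ out+=0
H0 returns 0
H1 returns 0
H2 returns (0, (5))
H3 returns [0, (0, (5))]
= [0, (0, (5))]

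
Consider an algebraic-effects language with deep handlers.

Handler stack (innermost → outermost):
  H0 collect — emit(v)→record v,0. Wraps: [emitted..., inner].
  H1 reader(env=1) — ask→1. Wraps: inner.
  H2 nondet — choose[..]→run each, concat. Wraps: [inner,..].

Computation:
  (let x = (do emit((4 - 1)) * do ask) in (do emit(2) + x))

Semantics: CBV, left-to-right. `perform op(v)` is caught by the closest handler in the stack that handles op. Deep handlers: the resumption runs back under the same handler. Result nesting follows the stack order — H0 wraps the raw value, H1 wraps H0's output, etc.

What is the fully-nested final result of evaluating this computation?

Evaluation trace:
emit(3) @ H0 ⇒ out+=3
ask @ H1 ⇒ 1
emit(2) @ H0 ⇒ out+=2
H0 returns [3, 2, 0]
H1 returns [3, 2, 0]
H2 returns [[3, 2, 0]]
= [[3, 2, 0]]

Answer: [[3, 2, 0]]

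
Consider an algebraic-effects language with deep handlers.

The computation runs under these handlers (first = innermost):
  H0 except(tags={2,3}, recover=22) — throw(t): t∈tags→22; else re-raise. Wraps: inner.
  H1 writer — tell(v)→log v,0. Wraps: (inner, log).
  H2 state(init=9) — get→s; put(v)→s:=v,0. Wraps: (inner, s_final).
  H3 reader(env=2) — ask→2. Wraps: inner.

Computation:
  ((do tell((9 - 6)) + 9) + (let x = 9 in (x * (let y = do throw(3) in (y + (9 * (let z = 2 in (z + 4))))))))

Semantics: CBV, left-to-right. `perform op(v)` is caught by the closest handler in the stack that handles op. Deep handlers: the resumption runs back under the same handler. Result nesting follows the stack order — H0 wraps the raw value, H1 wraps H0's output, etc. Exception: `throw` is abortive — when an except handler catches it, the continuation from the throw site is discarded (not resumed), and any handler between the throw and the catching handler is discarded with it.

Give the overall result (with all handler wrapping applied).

Evaluation trace:
tell(3) @ H1 ⇒ log+=3
throw(3) @ H0 caught ⇒ 22
H1 returns (22, (3))
H2 returns ((22, (3)), 9)
H3 returns ((22, (3)), 9)
= ((22, (3)), 9)

Answer: ((22, (3)), 9)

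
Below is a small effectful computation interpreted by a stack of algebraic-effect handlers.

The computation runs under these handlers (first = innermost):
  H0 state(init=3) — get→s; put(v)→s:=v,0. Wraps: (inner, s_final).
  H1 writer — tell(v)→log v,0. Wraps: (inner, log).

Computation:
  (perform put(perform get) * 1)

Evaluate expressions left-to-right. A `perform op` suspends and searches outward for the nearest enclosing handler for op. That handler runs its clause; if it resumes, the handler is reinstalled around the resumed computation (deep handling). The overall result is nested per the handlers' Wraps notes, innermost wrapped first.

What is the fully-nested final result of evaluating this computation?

Answer: ((0, 3), ())

Step-by-step:
get @ H0 ⇒ 3
put(3) @ H0 ⇒ s:=3
H0 returns (0, 3)
H1 returns ((0, 3), ())
= ((0, 3), ())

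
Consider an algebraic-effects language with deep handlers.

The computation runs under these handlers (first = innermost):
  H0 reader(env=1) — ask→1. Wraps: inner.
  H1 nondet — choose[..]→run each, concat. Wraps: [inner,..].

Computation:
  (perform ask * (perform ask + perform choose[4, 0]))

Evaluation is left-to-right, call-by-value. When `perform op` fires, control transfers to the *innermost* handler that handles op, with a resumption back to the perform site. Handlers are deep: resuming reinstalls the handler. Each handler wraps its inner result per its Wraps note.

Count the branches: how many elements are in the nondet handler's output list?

Answer: 2

Working:
ask @ H0 ⇒ 1
ask @ H0 ⇒ 1
choose[4, 0] @ H1
  branch[0] choose=4:
    H0 returns 5
    H1 returns [5]
  branch[1] choose=0:
    H0 returns 1
    H1 returns [1]
= [5, 1]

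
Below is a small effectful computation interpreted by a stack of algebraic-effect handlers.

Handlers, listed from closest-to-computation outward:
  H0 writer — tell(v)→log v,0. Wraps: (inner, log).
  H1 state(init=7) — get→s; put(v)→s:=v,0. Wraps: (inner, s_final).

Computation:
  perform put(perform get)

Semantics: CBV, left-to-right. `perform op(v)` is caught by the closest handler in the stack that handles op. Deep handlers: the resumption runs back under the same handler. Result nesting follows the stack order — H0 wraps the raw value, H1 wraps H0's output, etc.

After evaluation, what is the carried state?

Answer: 7

Step-by-step:
get @ H1 ⇒ 7
put(7) @ H1 ⇒ s:=7
H0 returns (0, ())
H1 returns ((0, ()), 7)
= ((0, ()), 7)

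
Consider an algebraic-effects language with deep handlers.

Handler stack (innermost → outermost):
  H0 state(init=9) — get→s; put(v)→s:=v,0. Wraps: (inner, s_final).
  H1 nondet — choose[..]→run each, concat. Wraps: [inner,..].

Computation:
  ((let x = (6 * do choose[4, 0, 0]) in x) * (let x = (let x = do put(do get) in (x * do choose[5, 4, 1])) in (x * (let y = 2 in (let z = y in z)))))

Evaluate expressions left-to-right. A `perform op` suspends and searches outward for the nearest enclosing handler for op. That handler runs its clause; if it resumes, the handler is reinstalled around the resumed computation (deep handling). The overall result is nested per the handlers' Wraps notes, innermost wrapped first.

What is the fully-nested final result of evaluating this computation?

Answer: [(0, 9), (0, 9), (0, 9), (0, 9), (0, 9), (0, 9), (0, 9), (0, 9), (0, 9)]

Working:
choose[4, 0, 0] @ H1
  branch[0] choose=4:
    get @ H0 ⇒ 9
    put(9) @ H0 ⇒ s:=9
    choose[5, 4, 1] @ H1
      branch[0] choose=5:
        H0 returns (0, 9)
        H1 returns [(0, 9)]
      branch[1] choose=4:
        H0 returns (0, 9)
        H1 returns [(0, 9)]
      branch[2] choose=1:
        H0 returns (0, 9)
        H1 returns [(0, 9)]
  branch[1] choose=0:
    get @ H0 ⇒ 9
    put(9) @ H0 ⇒ s:=9
    choose[5, 4, 1] @ H1
      branch[0] choose=5:
        H0 returns (0, 9)
        H1 returns [(0, 9)]
      branch[1] choose=4:
        H0 returns (0, 9)
        H1 returns [(0, 9)]
      branch[2] choose=1:
        H0 returns (0, 9)
        H1 returns [(0, 9)]
  branch[2] choose=0:
    get @ H0 ⇒ 9
    put(9) @ H0 ⇒ s:=9
    choose[5, 4, 1] @ H1
      branch[0] choose=5:
        H0 returns (0, 9)
        H1 returns [(0, 9)]
      branch[1] choose=4:
        H0 returns (0, 9)
        H1 returns [(0, 9)]
      branch[2] choose=1:
        H0 returns (0, 9)
        H1 returns [(0, 9)]
= [(0, 9), (0, 9), (0, 9), (0, 9), (0, 9), (0, 9), (0, 9), (0, 9), (0, 9)]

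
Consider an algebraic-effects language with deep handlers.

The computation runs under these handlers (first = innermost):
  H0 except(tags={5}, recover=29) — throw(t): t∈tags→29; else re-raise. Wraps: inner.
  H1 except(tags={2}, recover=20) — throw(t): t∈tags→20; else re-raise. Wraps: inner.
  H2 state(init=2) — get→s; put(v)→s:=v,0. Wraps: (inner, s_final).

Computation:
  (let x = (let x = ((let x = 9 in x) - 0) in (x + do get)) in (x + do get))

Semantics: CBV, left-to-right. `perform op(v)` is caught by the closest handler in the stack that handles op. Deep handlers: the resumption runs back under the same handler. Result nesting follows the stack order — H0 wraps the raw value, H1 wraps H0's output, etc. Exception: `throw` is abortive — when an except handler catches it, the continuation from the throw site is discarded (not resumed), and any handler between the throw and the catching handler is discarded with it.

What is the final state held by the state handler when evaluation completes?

Evaluation trace:
get @ H2 ⇒ 2
get @ H2 ⇒ 2
H0 returns 13
H1 returns 13
H2 returns (13, 2)
= (13, 2)

Answer: 2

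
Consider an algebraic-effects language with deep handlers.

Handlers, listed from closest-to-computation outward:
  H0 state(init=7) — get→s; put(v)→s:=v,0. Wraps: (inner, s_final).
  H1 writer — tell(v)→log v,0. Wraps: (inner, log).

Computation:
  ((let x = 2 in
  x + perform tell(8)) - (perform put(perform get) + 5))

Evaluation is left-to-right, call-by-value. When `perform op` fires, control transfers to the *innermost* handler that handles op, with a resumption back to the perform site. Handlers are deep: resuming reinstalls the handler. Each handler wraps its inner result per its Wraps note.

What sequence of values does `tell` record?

Answer: (8)

Step-by-step:
tell(8) @ H1 ⇒ log+=8
get @ H0 ⇒ 7
put(7) @ H0 ⇒ s:=7
H0 returns (-3, 7)
H1 returns ((-3, 7), (8))
= ((-3, 7), (8))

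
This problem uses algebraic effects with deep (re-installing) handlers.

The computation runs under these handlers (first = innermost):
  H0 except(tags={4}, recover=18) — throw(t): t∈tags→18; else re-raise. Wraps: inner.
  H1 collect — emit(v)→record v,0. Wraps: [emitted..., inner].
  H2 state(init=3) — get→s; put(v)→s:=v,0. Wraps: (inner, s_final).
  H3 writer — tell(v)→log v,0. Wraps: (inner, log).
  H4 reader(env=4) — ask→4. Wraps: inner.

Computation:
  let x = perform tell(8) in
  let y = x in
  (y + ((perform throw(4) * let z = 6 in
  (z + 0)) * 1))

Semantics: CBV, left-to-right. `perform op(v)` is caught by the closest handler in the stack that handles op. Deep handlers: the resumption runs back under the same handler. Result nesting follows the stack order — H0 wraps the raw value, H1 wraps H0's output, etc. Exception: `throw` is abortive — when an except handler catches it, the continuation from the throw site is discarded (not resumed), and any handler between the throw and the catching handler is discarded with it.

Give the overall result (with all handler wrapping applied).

Working:
tell(8) @ H3 ⇒ log+=8
throw(4) @ H0 caught ⇒ 18
H1 returns [18]
H2 returns ([18], 3)
H3 returns (([18], 3), (8))
H4 returns (([18], 3), (8))
= (([18], 3), (8))

Answer: (([18], 3), (8))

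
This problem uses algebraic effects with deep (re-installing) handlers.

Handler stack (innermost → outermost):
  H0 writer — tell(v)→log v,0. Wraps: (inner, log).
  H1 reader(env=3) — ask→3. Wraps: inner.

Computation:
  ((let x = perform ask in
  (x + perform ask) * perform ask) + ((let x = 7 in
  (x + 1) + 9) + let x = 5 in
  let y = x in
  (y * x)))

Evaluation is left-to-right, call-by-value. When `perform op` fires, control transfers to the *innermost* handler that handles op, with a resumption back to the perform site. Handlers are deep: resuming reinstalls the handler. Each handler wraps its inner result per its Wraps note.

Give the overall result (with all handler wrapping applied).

Answer: (60, ())

Working:
ask @ H1 ⇒ 3
ask @ H1 ⇒ 3
ask @ H1 ⇒ 3
H0 returns (60, ())
H1 returns (60, ())
= (60, ())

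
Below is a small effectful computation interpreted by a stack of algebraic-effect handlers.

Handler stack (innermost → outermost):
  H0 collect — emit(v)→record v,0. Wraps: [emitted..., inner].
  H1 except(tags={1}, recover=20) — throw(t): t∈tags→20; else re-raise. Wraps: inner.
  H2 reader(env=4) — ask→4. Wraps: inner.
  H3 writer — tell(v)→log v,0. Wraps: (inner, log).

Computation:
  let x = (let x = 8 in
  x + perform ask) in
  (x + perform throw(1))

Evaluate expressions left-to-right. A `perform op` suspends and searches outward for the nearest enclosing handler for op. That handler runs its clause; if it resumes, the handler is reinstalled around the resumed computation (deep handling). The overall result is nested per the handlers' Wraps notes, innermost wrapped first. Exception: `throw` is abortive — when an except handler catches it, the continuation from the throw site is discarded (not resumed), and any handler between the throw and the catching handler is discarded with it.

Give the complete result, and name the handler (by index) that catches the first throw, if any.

Answer: (20, ()) ; first throw caught by: H1

Step-by-step:
ask @ H2 ⇒ 4
throw(1) @ H1 caught ⇒ 20
H2 returns 20
H3 returns (20, ())
= (20, ())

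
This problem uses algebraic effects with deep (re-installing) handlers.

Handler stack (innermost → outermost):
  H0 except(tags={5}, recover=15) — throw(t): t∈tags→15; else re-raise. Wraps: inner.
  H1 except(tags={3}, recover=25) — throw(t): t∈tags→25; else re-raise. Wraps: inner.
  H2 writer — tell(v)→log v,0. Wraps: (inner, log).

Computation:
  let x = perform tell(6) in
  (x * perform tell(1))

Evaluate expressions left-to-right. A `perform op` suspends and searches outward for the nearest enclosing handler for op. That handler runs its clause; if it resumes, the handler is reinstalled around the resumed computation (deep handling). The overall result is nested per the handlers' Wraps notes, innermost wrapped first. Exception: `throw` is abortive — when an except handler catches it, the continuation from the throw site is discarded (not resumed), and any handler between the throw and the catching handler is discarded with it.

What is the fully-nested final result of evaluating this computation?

Working:
tell(6) @ H2 ⇒ log+=6
tell(1) @ H2 ⇒ log+=1
H0 returns 0
H1 returns 0
H2 returns (0, (6, 1))
= (0, (6, 1))

Answer: (0, (6, 1))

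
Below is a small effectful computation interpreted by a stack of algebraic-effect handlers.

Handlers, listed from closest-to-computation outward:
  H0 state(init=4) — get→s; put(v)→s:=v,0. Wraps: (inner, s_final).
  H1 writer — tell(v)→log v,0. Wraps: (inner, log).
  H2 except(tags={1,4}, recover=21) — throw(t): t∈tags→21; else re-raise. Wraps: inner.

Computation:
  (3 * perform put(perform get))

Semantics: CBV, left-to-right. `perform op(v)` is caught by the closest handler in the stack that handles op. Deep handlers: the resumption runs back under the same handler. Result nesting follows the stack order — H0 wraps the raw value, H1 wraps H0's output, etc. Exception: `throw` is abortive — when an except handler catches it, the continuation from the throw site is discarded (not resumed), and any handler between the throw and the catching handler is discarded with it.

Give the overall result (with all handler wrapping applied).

Answer: ((0, 4), ())

Working:
get @ H0 ⇒ 4
put(4) @ H0 ⇒ s:=4
H0 returns (0, 4)
H1 returns ((0, 4), ())
H2 returns ((0, 4), ())
= ((0, 4), ())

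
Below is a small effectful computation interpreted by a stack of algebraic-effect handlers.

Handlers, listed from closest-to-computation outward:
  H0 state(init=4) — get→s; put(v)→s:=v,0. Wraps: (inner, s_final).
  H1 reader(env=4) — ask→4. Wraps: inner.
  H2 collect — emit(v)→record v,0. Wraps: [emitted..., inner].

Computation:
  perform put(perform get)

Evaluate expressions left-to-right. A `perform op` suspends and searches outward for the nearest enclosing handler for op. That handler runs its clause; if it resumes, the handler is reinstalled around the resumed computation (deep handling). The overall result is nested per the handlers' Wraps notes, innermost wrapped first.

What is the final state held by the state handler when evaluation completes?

Evaluation trace:
get @ H0 ⇒ 4
put(4) @ H0 ⇒ s:=4
H0 returns (0, 4)
H1 returns (0, 4)
H2 returns [(0, 4)]
= [(0, 4)]

Answer: 4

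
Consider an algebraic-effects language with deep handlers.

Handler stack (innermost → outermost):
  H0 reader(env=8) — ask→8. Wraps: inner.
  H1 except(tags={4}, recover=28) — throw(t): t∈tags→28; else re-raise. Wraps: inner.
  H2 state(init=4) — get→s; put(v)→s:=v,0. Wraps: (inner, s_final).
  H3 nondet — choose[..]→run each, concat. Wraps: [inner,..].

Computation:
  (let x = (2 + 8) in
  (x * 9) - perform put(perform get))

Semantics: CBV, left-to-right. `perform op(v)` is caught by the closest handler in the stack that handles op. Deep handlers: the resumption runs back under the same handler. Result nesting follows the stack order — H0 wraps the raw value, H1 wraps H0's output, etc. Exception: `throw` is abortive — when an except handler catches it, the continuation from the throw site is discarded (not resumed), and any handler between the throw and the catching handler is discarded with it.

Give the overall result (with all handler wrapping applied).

Step-by-step:
get @ H2 ⇒ 4
put(4) @ H2 ⇒ s:=4
H0 returns 90
H1 returns 90
H2 returns (90, 4)
H3 returns [(90, 4)]
= [(90, 4)]

Answer: [(90, 4)]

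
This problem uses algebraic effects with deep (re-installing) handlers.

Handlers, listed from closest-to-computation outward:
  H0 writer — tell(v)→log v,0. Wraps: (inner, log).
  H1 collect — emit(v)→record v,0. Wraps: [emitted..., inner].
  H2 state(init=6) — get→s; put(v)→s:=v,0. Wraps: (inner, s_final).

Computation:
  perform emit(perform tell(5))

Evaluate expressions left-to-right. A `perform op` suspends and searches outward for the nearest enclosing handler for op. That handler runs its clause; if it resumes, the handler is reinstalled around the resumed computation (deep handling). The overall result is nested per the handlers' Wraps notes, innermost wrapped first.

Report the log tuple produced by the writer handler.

Answer: (5)

Working:
tell(5) @ H0 ⇒ log+=5
emit(0) @ H1 ⇒ out+=0
H0 returns (0, (5))
H1 returns [0, (0, (5))]
H2 returns ([0, (0, (5))], 6)
= ([0, (0, (5))], 6)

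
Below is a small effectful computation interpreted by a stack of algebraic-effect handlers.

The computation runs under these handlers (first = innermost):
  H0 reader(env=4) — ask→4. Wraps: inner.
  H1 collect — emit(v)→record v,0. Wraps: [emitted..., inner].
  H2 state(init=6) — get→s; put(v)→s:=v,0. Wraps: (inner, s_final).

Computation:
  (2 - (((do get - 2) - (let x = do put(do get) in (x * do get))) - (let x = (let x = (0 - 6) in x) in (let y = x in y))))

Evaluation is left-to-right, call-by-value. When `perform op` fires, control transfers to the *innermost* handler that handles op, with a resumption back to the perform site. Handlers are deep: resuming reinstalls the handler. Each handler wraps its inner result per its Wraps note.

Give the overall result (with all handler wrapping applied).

Answer: ([-8], 6)

Step-by-step:
get @ H2 ⇒ 6
get @ H2 ⇒ 6
put(6) @ H2 ⇒ s:=6
get @ H2 ⇒ 6
H0 returns -8
H1 returns [-8]
H2 returns ([-8], 6)
= ([-8], 6)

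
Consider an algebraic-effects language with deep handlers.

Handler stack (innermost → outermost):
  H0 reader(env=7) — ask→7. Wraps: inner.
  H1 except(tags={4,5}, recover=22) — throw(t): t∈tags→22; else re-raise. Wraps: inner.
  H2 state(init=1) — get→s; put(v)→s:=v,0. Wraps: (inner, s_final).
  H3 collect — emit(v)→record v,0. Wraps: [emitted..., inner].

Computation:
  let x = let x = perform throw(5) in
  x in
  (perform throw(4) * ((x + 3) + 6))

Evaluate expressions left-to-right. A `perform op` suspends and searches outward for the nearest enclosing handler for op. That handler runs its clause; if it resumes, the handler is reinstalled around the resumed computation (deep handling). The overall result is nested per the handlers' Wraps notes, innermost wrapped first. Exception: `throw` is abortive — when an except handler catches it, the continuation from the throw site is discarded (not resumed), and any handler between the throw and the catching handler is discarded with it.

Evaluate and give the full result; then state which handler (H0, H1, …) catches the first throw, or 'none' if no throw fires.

Evaluation trace:
throw(5) @ H1 caught ⇒ 22
H2 returns (22, 1)
H3 returns [(22, 1)]
= [(22, 1)]

Answer: [(22, 1)] ; first throw caught by: H1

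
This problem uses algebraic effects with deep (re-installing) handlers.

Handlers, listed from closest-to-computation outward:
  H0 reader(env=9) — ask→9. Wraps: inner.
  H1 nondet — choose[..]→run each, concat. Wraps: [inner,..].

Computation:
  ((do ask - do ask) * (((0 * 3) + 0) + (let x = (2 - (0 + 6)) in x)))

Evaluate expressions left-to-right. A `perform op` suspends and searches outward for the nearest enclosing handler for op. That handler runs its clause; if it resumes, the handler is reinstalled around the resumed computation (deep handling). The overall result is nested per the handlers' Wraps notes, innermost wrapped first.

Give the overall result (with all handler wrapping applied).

Evaluation trace:
ask @ H0 ⇒ 9
ask @ H0 ⇒ 9
H0 returns 0
H1 returns [0]
= [0]

Answer: [0]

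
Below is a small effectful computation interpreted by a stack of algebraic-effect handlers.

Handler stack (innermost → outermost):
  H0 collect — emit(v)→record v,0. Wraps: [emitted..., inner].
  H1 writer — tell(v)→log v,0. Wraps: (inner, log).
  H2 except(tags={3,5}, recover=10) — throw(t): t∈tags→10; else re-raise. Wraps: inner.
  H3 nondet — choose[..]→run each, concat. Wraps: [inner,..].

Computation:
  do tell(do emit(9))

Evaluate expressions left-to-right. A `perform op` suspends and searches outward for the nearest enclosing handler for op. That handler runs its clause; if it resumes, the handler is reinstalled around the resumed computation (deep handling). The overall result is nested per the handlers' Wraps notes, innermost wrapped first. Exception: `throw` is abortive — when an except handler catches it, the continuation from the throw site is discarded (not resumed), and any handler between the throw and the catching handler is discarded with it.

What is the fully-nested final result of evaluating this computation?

Answer: [([9, 0], (0))]

Step-by-step:
emit(9) @ H0 ⇒ out+=9
tell(0) @ H1 ⇒ log+=0
H0 returns [9, 0]
H1 returns ([9, 0], (0))
H2 returns ([9, 0], (0))
H3 returns [([9, 0], (0))]
= [([9, 0], (0))]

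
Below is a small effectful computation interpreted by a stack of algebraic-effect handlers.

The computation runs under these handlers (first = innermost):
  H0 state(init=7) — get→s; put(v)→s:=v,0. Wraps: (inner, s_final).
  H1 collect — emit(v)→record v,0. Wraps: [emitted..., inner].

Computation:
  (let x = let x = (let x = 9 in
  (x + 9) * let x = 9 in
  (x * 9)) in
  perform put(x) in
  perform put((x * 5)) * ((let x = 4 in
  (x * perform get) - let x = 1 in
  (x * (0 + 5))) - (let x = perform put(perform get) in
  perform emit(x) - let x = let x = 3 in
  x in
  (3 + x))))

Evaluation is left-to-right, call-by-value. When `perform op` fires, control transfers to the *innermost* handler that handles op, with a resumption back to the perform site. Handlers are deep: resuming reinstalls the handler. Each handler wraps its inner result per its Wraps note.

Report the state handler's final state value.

Evaluation trace:
put(1458) @ H0 ⇒ s:=1458
put(0) @ H0 ⇒ s:=0
get @ H0 ⇒ 0
get @ H0 ⇒ 0
put(0) @ H0 ⇒ s:=0
emit(0) @ H1 ⇒ out+=0
H0 returns (0, 0)
H1 returns [0, (0, 0)]
= [0, (0, 0)]

Answer: 0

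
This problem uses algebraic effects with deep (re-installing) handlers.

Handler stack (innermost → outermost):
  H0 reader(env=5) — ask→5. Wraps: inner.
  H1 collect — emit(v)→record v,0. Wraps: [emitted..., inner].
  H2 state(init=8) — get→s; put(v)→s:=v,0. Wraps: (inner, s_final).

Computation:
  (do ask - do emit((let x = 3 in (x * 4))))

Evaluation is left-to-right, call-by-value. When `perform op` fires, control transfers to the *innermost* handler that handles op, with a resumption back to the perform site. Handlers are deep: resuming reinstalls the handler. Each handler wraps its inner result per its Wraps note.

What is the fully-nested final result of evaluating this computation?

Working:
ask @ H0 ⇒ 5
emit(12) @ H1 ⇒ out+=12
H0 returns 5
H1 returns [12, 5]
H2 returns ([12, 5], 8)
= ([12, 5], 8)

Answer: ([12, 5], 8)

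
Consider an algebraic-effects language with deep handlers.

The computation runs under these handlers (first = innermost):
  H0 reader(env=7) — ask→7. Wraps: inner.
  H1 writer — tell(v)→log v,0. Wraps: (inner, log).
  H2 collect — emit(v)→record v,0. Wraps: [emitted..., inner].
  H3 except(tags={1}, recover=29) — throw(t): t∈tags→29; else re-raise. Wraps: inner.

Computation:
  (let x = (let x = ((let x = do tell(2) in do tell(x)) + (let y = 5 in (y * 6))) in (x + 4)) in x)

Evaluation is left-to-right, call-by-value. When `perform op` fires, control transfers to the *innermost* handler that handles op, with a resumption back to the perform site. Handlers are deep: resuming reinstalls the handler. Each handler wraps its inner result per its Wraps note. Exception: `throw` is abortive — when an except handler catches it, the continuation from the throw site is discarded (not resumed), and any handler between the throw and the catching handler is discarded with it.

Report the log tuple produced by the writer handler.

Answer: (2, 0)

Step-by-step:
tell(2) @ H1 ⇒ log+=2
tell(0) @ H1 ⇒ log+=0
H0 returns 34
H1 returns (34, (2, 0))
H2 returns [(34, (2, 0))]
H3 returns [(34, (2, 0))]
= [(34, (2, 0))]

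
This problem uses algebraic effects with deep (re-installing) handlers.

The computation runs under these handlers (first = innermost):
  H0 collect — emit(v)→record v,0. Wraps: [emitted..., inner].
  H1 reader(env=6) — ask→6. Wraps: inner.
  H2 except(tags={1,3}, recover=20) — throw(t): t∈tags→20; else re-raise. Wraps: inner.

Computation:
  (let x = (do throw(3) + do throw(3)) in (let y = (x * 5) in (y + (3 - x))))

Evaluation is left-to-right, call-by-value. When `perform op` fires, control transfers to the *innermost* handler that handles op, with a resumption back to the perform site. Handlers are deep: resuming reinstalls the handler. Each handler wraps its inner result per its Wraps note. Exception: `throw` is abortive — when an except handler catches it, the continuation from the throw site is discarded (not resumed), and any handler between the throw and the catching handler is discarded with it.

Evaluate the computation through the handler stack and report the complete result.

Evaluation trace:
throw(3) @ H2 caught ⇒ 20
= 20

Answer: 20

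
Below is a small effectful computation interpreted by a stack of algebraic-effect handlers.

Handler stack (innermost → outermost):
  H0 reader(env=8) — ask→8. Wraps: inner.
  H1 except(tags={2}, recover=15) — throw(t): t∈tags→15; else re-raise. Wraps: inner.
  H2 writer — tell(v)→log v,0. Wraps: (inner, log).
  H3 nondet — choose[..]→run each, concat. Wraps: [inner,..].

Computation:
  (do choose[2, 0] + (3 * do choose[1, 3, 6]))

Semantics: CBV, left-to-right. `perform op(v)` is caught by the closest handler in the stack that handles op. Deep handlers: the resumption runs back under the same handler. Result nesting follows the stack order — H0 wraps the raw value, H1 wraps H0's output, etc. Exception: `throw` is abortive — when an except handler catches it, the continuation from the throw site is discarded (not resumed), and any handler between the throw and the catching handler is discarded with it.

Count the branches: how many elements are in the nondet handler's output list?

Evaluation trace:
choose[2, 0] @ H3
  branch[0] choose=2:
    choose[1, 3, 6] @ H3
      branch[0] choose=1:
        H0 returns 5
        H1 returns 5
        H2 returns (5, ())
        H3 returns [(5, ())]
      branch[1] choose=3:
        H0 returns 11
        H1 returns 11
        H2 returns (11, ())
        H3 returns [(11, ())]
      branch[2] choose=6:
        H0 returns 20
        H1 returns 20
        H2 returns (20, ())
        H3 returns [(20, ())]
  branch[1] choose=0:
    choose[1, 3, 6] @ H3
      branch[0] choose=1:
        H0 returns 3
        H1 returns 3
        H2 returns (3, ())
        H3 returns [(3, ())]
      branch[1] choose=3:
        H0 returns 9
        H1 returns 9
        H2 returns (9, ())
        H3 returns [(9, ())]
      branch[2] choose=6:
        H0 returns 18
        H1 returns 18
        H2 returns (18, ())
        H3 returns [(18, ())]
= [(5, ()), (11, ()), (20, ()), (3, ()), (9, ()), (18, ())]

Answer: 6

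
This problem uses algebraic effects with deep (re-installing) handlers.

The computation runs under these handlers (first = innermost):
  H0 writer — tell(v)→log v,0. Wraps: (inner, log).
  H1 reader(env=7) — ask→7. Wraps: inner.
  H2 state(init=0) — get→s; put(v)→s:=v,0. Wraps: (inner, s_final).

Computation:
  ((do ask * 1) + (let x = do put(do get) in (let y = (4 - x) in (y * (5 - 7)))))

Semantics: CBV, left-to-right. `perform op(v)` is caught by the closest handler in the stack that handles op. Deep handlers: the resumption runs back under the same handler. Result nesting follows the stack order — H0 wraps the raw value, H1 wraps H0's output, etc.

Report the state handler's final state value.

Evaluation trace:
ask @ H1 ⇒ 7
get @ H2 ⇒ 0
put(0) @ H2 ⇒ s:=0
H0 returns (-1, ())
H1 returns (-1, ())
H2 returns ((-1, ()), 0)
= ((-1, ()), 0)

Answer: 0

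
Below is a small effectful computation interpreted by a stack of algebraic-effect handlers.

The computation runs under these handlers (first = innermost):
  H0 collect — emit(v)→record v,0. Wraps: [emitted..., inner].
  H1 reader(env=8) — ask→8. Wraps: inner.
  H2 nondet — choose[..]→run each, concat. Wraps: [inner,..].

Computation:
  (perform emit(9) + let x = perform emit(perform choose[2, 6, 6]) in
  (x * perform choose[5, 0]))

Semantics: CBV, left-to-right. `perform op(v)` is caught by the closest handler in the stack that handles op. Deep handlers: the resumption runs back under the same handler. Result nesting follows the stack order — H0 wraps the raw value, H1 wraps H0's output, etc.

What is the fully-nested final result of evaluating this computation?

Answer: [[9, 2, 0], [9, 2, 0], [9, 6, 0], [9, 6, 0], [9, 6, 0], [9, 6, 0]]

Step-by-step:
emit(9) @ H0 ⇒ out+=9
choose[2, 6, 6] @ H2
  branch[0] choose=2:
    emit(2) @ H0 ⇒ out+=2
    choose[5, 0] @ H2
      branch[0] choose=5:
        H0 returns [9, 2, 0]
        H1 returns [9, 2, 0]
        H2 returns [[9, 2, 0]]
      branch[1] choose=0:
        H0 returns [9, 2, 0]
        H1 returns [9, 2, 0]
        H2 returns [[9, 2, 0]]
  branch[1] choose=6:
    emit(6) @ H0 ⇒ out+=6
    choose[5, 0] @ H2
      branch[0] choose=5:
        H0 returns [9, 6, 0]
        H1 returns [9, 6, 0]
        H2 returns [[9, 6, 0]]
      branch[1] choose=0:
        H0 returns [9, 6, 0]
        H1 returns [9, 6, 0]
        H2 returns [[9, 6, 0]]
  branch[2] choose=6:
    emit(6) @ H0 ⇒ out+=6
    choose[5, 0] @ H2
      branch[0] choose=5:
        H0 returns [9, 6, 0]
        H1 returns [9, 6, 0]
        H2 returns [[9, 6, 0]]
      branch[1] choose=0:
        H0 returns [9, 6, 0]
        H1 returns [9, 6, 0]
        H2 returns [[9, 6, 0]]
= [[9, 2, 0], [9, 2, 0], [9, 6, 0], [9, 6, 0], [9, 6, 0], [9, 6, 0]]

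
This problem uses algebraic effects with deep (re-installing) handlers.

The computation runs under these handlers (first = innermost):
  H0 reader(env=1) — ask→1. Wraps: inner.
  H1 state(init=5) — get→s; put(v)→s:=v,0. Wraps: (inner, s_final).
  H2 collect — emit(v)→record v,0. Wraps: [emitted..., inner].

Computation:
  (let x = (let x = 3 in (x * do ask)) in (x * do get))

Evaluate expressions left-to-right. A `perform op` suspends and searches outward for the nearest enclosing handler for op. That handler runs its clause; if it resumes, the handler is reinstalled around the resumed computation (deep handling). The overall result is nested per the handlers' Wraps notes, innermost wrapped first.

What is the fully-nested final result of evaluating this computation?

Working:
ask @ H0 ⇒ 1
get @ H1 ⇒ 5
H0 returns 15
H1 returns (15, 5)
H2 returns [(15, 5)]
= [(15, 5)]

Answer: [(15, 5)]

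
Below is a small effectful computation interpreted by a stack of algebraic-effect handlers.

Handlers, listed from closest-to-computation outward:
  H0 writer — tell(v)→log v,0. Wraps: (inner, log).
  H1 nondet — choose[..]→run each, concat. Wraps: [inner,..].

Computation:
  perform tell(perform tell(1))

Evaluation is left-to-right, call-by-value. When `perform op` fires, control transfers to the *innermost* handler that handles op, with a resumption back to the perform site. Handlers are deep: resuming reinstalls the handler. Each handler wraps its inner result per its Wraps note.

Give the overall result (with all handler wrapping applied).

Step-by-step:
tell(1) @ H0 ⇒ log+=1
tell(0) @ H0 ⇒ log+=0
H0 returns (0, (1, 0))
H1 returns [(0, (1, 0))]
= [(0, (1, 0))]

Answer: [(0, (1, 0))]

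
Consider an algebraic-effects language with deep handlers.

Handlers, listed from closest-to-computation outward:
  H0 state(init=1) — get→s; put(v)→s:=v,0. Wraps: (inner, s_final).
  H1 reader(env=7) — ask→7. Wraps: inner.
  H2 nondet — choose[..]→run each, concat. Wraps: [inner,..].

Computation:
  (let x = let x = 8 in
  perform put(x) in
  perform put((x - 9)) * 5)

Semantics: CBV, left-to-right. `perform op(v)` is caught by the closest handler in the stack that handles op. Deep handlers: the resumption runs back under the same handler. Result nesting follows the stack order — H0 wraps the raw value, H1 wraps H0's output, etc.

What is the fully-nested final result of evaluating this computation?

Answer: [(0, -9)]

Step-by-step:
put(8) @ H0 ⇒ s:=8
put(-9) @ H0 ⇒ s:=-9
H0 returns (0, -9)
H1 returns (0, -9)
H2 returns [(0, -9)]
= [(0, -9)]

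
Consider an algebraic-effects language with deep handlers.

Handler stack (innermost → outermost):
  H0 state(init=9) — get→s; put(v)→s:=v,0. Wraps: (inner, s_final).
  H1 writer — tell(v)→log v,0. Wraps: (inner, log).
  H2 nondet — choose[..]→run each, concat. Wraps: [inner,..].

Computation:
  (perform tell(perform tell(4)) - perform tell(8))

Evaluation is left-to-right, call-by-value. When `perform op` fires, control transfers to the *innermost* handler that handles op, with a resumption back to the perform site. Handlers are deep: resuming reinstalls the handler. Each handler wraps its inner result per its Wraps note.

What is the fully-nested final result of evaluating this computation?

Working:
tell(4) @ H1 ⇒ log+=4
tell(0) @ H1 ⇒ log+=0
tell(8) @ H1 ⇒ log+=8
H0 returns (0, 9)
H1 returns ((0, 9), (4, 0, 8))
H2 returns [((0, 9), (4, 0, 8))]
= [((0, 9), (4, 0, 8))]

Answer: [((0, 9), (4, 0, 8))]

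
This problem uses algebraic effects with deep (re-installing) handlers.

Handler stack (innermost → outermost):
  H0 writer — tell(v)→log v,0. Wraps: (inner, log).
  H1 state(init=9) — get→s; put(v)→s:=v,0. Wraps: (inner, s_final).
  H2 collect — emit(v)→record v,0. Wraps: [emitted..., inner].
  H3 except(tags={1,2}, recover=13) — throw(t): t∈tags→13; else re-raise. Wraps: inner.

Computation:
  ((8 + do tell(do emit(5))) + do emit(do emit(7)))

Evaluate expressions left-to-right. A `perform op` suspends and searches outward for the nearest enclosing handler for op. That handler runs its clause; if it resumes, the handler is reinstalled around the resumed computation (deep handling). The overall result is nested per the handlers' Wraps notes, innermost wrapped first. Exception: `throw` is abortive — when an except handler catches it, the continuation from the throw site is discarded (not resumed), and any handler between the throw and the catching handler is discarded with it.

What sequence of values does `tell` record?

Working:
emit(5) @ H2 ⇒ out+=5
tell(0) @ H0 ⇒ log+=0
emit(7) @ H2 ⇒ out+=7
emit(0) @ H2 ⇒ out+=0
H0 returns (8, (0))
H1 returns ((8, (0)), 9)
H2 returns [5, 7, 0, ((8, (0)), 9)]
H3 returns [5, 7, 0, ((8, (0)), 9)]
= [5, 7, 0, ((8, (0)), 9)]

Answer: (0)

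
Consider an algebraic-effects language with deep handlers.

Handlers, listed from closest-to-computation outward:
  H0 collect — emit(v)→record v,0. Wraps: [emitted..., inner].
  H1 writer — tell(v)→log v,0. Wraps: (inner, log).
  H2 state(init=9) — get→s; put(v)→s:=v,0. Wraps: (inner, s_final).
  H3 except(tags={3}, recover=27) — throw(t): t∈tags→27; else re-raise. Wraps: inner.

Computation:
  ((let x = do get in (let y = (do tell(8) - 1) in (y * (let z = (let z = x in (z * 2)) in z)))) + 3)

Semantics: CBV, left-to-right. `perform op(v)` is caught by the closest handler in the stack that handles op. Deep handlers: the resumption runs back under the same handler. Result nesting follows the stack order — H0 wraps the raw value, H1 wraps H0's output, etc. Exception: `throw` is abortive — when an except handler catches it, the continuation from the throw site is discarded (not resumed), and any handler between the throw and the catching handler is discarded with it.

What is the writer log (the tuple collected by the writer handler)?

Evaluation trace:
get @ H2 ⇒ 9
tell(8) @ H1 ⇒ log+=8
H0 returns [-15]
H1 returns ([-15], (8))
H2 returns (([-15], (8)), 9)
H3 returns (([-15], (8)), 9)
= (([-15], (8)), 9)

Answer: (8)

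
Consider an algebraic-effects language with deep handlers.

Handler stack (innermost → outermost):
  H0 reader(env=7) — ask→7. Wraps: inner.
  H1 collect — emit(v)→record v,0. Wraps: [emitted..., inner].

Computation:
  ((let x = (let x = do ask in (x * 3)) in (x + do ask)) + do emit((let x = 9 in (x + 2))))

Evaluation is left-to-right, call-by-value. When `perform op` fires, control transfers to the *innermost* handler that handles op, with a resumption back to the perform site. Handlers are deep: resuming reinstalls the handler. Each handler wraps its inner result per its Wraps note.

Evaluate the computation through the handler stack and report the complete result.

Step-by-step:
ask @ H0 ⇒ 7
ask @ H0 ⇒ 7
emit(11) @ H1 ⇒ out+=11
H0 returns 28
H1 returns [11, 28]
= [11, 28]

Answer: [11, 28]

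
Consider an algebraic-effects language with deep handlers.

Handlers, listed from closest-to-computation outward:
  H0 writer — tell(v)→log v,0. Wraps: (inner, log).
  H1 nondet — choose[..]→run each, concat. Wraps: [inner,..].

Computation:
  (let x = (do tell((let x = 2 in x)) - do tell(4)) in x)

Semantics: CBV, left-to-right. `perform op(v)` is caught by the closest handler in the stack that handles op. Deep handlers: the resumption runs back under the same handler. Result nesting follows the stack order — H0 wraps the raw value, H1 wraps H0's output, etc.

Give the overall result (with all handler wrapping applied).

Working:
tell(2) @ H0 ⇒ log+=2
tell(4) @ H0 ⇒ log+=4
H0 returns (0, (2, 4))
H1 returns [(0, (2, 4))]
= [(0, (2, 4))]

Answer: [(0, (2, 4))]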